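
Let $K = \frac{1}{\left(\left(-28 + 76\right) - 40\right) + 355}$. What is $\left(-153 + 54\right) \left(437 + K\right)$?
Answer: $- \frac{475896}{11} \approx -43263.0$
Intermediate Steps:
$K = \frac{1}{363}$ ($K = \frac{1}{\left(48 - 40\right) + 355} = \frac{1}{8 + 355} = \frac{1}{363} \approx 0.0027548$)
$\left(-153 + 54\right) \left(437 + K\right) = \left(-153 + 54\right) \left(437 + \frac{1}{363}\right) = \left(-99\right) \frac{158632}{363} = - \frac{475896}{11}$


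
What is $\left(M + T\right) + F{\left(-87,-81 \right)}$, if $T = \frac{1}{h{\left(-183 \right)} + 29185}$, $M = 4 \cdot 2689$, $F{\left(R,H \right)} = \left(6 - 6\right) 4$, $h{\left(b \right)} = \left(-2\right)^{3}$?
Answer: $\frac{313827813}{29177} \approx 10756.0$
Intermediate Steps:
$h{\left(b \right)} = -8$
$F{\left(R,H \right)} = 0$ ($F{\left(R,H \right)} = 0 \cdot 4 = 0$)
$M = 10756$
$T = \frac{1}{29177}$ ($T = \frac{1}{-8 + 29185} = \frac{1}{29177} \approx 3.4274 \cdot 10^{-5}$)
$\left(M + T\right) + F{\left(-87,-81 \right)} = \left(10756 + \frac{1}{29177}\right) + 0 = \frac{313827813}{29177} + 0 = \frac{313827813}{29177}$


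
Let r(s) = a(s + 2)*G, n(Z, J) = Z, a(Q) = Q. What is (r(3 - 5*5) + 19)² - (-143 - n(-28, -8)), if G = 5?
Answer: 6676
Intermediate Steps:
r(s) = 10 + 5*s (r(s) = (s + 2)*5 = (2 + s)*5 = 10 + 5*s)
(r(3 - 5*5) + 19)² - (-143 - n(-28, -8)) = ((10 + 5*(3 - 5*5)) + 19)² - (-143 - 1*(-28)) = ((10 + 5*(3 - 25)) + 19)² - (-143 + 28) = ((10 + 5*(-22)) + 19)² - 1*(-115) = ((10 - 110) + 19)² + 115 = (-100 + 19)² + 115 = (-81)² + 115 = 6561 + 115 = 6676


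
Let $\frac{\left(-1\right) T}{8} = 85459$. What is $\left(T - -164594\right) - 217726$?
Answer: $-736804$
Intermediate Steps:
$T = -683672$ ($T = \left(-8\right) 85459 = -683672$)
$\left(T - -164594\right) - 217726 = \left(-683672 - -164594\right) - 217726 = \left(-683672 + 164594\right) - 217726 = -519078 - 217726 = -736804$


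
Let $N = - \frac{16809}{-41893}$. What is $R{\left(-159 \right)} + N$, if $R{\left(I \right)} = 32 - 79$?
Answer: $- \frac{1952162}{41893} \approx -46.599$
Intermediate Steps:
$R{\left(I \right)} = -47$
$N = \frac{16809}{41893}$ ($N = \left(-16809\right) \left(- \frac{1}{41893}\right) = \frac{16809}{41893} \approx 0.40124$)
$R{\left(-159 \right)} + N = -47 + \frac{16809}{41893} = - \frac{1952162}{41893}$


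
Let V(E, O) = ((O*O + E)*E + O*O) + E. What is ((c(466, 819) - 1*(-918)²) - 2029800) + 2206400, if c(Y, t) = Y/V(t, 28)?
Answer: -437796676287/657230 ≈ -6.6612e+5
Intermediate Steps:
V(E, O) = E + O² + E*(E + O²) (V(E, O) = ((O² + E)*E + O²) + E = ((E + O²)*E + O²) + E = (E*(E + O²) + O²) + E = (O² + E*(E + O²)) + E = E + O² + E*(E + O²))
c(Y, t) = Y/(784 + t² + 785*t) (c(Y, t) = Y/(t + t² + 28² + t*28²) = Y/(t + t² + 784 + t*784) = Y/(t + t² + 784 + 784*t) = Y/(784 + t² + 785*t))
((c(466, 819) - 1*(-918)²) - 2029800) + 2206400 = ((466/(784 + 819² + 785*819) - 1*(-918)²) - 2029800) + 2206400 = ((466/(784 + 670761 + 642915) - 1*842724) - 2029800) + 2206400 = ((466/1314460 - 842724) - 2029800) + 2206400 = ((466*(1/1314460) - 842724) - 2029800) + 2206400 = ((233/657230 - 842724) - 2029800) + 2206400 = (-553863494287/657230 - 2029800) + 2206400 = -1887908948287/657230 + 2206400 = -437796676287/657230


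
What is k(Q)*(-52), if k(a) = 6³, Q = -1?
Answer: -11232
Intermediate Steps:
k(a) = 216
k(Q)*(-52) = 216*(-52) = -11232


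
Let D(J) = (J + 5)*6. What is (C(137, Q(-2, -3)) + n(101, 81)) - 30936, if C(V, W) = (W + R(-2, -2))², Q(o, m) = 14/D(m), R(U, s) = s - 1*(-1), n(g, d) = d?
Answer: -1110779/36 ≈ -30855.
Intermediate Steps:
D(J) = 30 + 6*J (D(J) = (5 + J)*6 = 30 + 6*J)
R(U, s) = 1 + s (R(U, s) = s + 1 = 1 + s)
Q(o, m) = 14/(30 + 6*m)
C(V, W) = (-1 + W)² (C(V, W) = (W + (1 - 2))² = (W - 1)² = (-1 + W)²)
(C(137, Q(-2, -3)) + n(101, 81)) - 30936 = ((-1 + 7/(3*(5 - 3)))² + 81) - 30936 = ((-1 + (7/3)/2)² + 81) - 30936 = ((-1 + (7/3)*(½))² + 81) - 30936 = ((-1 + 7/6)² + 81) - 30936 = ((⅙)² + 81) - 30936 = (1/36 + 81) - 30936 = 2917/36 - 30936 = -1110779/36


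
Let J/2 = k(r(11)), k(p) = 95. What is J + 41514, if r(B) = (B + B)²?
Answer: 41704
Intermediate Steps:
r(B) = 4*B² (r(B) = (2*B)² = 4*B²)
J = 190 (J = 2*95 = 190)
J + 41514 = 190 + 41514 = 41704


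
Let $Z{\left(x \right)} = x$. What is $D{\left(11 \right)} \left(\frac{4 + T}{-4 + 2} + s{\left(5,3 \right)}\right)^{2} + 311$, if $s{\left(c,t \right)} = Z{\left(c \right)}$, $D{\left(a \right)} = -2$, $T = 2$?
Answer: $303$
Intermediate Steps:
$s{\left(c,t \right)} = c$
$D{\left(11 \right)} \left(\frac{4 + T}{-4 + 2} + s{\left(5,3 \right)}\right)^{2} + 311 = - 2 \left(\frac{4 + 2}{-4 + 2} + 5\right)^{2} + 311 = - 2 \left(\frac{6}{-2} + 5\right)^{2} + 311 = - 2 \left(6 \left(- \frac{1}{2}\right) + 5\right)^{2} + 311 = - 2 \left(-3 + 5\right)^{2} + 311 = - 2 \cdot 2^{2} + 311 = \left(-2\right) 4 + 311 = -8 + 311 = 303$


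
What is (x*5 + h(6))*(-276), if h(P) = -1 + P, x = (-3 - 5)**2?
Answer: -89700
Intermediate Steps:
x = 64 (x = (-8)**2 = 64)
(x*5 + h(6))*(-276) = (64*5 + (-1 + 6))*(-276) = (320 + 5)*(-276) = 325*(-276) = -89700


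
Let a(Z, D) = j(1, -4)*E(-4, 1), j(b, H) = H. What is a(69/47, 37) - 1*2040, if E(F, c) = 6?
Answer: -2064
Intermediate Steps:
a(Z, D) = -24 (a(Z, D) = -4*6 = -24)
a(69/47, 37) - 1*2040 = -24 - 1*2040 = -24 - 2040 = -2064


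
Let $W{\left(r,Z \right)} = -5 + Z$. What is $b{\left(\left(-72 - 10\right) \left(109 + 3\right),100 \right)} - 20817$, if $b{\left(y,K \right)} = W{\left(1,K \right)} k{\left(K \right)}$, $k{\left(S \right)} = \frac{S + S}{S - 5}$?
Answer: $-20617$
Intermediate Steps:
$k{\left(S \right)} = \frac{2 S}{-5 + S}$
$b{\left(y,K \right)} = 2 K$ ($b{\left(y,K \right)} = \left(-5 + K\right) \frac{2 K}{-5 + K} = 2 K$)
$b{\left(\left(-72 - 10\right) \left(109 + 3\right),100 \right)} - 20817 = 2 \cdot 100 - 20817 = 200 - 20817 = -20617$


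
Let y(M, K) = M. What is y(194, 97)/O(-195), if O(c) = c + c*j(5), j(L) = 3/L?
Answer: -97/156 ≈ -0.62179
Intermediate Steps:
O(c) = 8*c/5 (O(c) = c + c*(3/5) = c + c*(3*(⅕)) = c + c*(⅗) = c + 3*c/5 = 8*c/5)
y(194, 97)/O(-195) = 194/(((8/5)*(-195))) = 194/(-312) = 194*(-1/312) = -97/156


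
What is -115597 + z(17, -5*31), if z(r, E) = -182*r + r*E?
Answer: -121326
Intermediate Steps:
z(r, E) = -182*r + E*r
-115597 + z(17, -5*31) = -115597 + 17*(-182 - 5*31) = -115597 + 17*(-182 - 155) = -115597 + 17*(-337) = -115597 - 5729 = -121326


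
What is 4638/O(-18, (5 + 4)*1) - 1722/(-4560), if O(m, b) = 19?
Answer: 185807/760 ≈ 244.48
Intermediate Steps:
4638/O(-18, (5 + 4)*1) - 1722/(-4560) = 4638/19 - 1722/(-4560) = 4638*(1/19) - 1722*(-1/4560) = 4638/19 + 287/760 = 185807/760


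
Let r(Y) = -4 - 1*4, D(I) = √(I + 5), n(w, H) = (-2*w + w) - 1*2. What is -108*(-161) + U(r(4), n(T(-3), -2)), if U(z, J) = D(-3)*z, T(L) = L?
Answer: 17388 - 8*√2 ≈ 17377.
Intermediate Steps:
n(w, H) = -2 - w (n(w, H) = -w - 2 = -2 - w)
D(I) = √(5 + I)
r(Y) = -8 (r(Y) = -4 - 4 = -8)
U(z, J) = z*√2 (U(z, J) = √(5 - 3)*z = √2*z = z*√2)
-108*(-161) + U(r(4), n(T(-3), -2)) = -108*(-161) - 8*√2 = 17388 - 8*√2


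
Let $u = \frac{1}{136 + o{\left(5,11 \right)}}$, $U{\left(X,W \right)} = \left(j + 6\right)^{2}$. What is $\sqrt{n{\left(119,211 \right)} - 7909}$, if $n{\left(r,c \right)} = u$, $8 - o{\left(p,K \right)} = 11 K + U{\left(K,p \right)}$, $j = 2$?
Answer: $\frac{3 i \sqrt{1477230}}{41} \approx 88.933 i$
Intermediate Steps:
$U{\left(X,W \right)} = 64$ ($U{\left(X,W \right)} = \left(2 + 6\right)^{2} = 8^{2} = 64$)
$o{\left(p,K \right)} = -56 - 11 K$ ($o{\left(p,K \right)} = 8 - \left(11 K + 64\right) = 8 - \left(64 + 11 K\right) = -56 - 11 K$)
$u = - \frac{1}{41}$ ($u = \frac{1}{136 - 177} = \frac{1}{-41} = - \frac{1}{41} \approx -0.02439$)
$n{\left(r,c \right)} = - \frac{1}{41}$
$\sqrt{n{\left(119,211 \right)} - 7909} = \sqrt{- \frac{1}{41} - 7909} = \sqrt{- \frac{324270}{41}} = \frac{3 i \sqrt{1477230}}{41}$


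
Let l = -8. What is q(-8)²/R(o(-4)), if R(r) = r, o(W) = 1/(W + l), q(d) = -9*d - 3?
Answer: -57132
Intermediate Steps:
q(d) = -3 - 9*d
o(W) = 1/(-8 + W) (o(W) = 1/(W - 8) = 1/(-8 + W))
q(-8)²/R(o(-4)) = (-3 - 9*(-8))²/(1/(-8 - 4)) = (-3 + 72)²/(1/(-12)) = 69²/(-1/12) = 4761*(-12) = -57132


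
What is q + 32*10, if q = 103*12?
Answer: 1556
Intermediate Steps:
q = 1236
q + 32*10 = 1236 + 32*10 = 1236 + 320 = 1556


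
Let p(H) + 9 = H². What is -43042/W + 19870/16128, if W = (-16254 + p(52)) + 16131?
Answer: -80384467/5185152 ≈ -15.503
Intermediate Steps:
p(H) = -9 + H²
W = 2572 (W = (-16254 + (-9 + 52²)) + 16131 = (-16254 + (-9 + 2704)) + 16131 = (-16254 + 2695) + 16131 = -13559 + 16131 = 2572)
-43042/W + 19870/16128 = -43042/2572 + 19870/16128 = -43042*1/2572 + 19870*(1/16128) = -21521/1286 + 9935/8064 = -80384467/5185152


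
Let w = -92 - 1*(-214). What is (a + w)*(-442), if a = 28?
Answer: -66300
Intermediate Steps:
w = 122 (w = -92 + 214 = 122)
(a + w)*(-442) = (28 + 122)*(-442) = 150*(-442) = -66300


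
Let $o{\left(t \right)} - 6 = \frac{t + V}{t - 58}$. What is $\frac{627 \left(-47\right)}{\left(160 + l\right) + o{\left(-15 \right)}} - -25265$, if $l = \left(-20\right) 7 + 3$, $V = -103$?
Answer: $\frac{18105346}{745} \approx 24302.0$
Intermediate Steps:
$o{\left(t \right)} = 6 + \frac{-103 + t}{-58 + t}$ ($o{\left(t \right)} = 6 + \frac{t - 103}{t - 58} = 6 + \frac{-103 + t}{-58 + t}$)
$l = -137$ ($l = -140 + 3 = -137$)
$\frac{627 \left(-47\right)}{\left(160 + l\right) + o{\left(-15 \right)}} - -25265 = \frac{627 \left(-47\right)}{\left(160 - 137\right) + \frac{-451 + 7 \left(-15\right)}{-58 - 15}} - -25265 = - \frac{29469}{23 + \frac{-451 - 105}{-73}} + 25265 = - \frac{29469}{23 - - \frac{556}{73}} + 25265 = - \frac{29469}{23 + \frac{556}{73}} + 25265 = - \frac{29469}{\frac{2235}{73}} + 25265 = \left(-29469\right) \frac{73}{2235} + 25265 = - \frac{717079}{745} + 25265 = \frac{18105346}{745}$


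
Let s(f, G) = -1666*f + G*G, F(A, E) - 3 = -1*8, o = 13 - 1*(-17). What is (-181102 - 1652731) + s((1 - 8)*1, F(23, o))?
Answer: -1822146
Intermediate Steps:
o = 30 (o = 13 + 17 = 30)
F(A, E) = -5 (F(A, E) = 3 - 1*8 = 3 - 8 = -5)
s(f, G) = G**2 - 1666*f (s(f, G) = -1666*f + G**2 = G**2 - 1666*f)
(-181102 - 1652731) + s((1 - 8)*1, F(23, o)) = (-181102 - 1652731) + ((-5)**2 - 1666*(1 - 8)) = -1833833 + (25 - (-11662)) = -1833833 + (25 - 1666*(-7)) = -1833833 + (25 + 11662) = -1833833 + 11687 = -1822146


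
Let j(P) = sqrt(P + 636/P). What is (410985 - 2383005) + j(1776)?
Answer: -1972020 + sqrt(9727337)/74 ≈ -1.9720e+6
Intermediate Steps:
(410985 - 2383005) + j(1776) = (410985 - 2383005) + sqrt(1776 + 636/1776) = -1972020 + sqrt(1776 + 636*(1/1776)) = -1972020 + sqrt(1776 + 53/148) = -1972020 + sqrt(262901/148) = -1972020 + sqrt(9727337)/74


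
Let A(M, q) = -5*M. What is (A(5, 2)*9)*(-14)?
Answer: 3150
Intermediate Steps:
(A(5, 2)*9)*(-14) = (-5*5*9)*(-14) = -25*9*(-14) = -225*(-14) = 3150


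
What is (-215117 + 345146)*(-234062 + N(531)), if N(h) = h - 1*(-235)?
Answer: -30335245584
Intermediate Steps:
N(h) = 235 + h (N(h) = h + 235 = 235 + h)
(-215117 + 345146)*(-234062 + N(531)) = (-215117 + 345146)*(-234062 + (235 + 531)) = 130029*(-234062 + 766) = 130029*(-233296) = -30335245584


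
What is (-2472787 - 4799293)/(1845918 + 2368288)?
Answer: -3636040/2107103 ≈ -1.7256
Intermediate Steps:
(-2472787 - 4799293)/(1845918 + 2368288) = -7272080/4214206 = -7272080*1/4214206 = -3636040/2107103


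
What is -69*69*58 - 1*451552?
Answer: -727690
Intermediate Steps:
-69*69*58 - 1*451552 = -4761*58 - 451552 = -276138 - 451552 = -727690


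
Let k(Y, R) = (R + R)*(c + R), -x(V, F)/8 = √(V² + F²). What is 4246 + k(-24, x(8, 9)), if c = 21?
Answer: 22806 - 336*√145 ≈ 18760.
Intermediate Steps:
x(V, F) = -8*√(F² + V²) (x(V, F) = -8*√(V² + F²) = -8*√(F² + V²))
k(Y, R) = 2*R*(21 + R) (k(Y, R) = (R + R)*(21 + R) = (2*R)*(21 + R) = 2*R*(21 + R))
4246 + k(-24, x(8, 9)) = 4246 + 2*(-8*√(9² + 8²))*(21 - 8*√(9² + 8²)) = 4246 + 2*(-8*√(81 + 64))*(21 - 8*√(81 + 64)) = 4246 + 2*(-8*√145)*(21 - 8*√145) = 4246 - 16*√145*(21 - 8*√145)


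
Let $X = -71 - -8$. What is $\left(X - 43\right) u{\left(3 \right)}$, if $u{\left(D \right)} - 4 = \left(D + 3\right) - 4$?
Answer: $-636$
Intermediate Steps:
$u{\left(D \right)} = 3 + D$ ($u{\left(D \right)} = 4 + \left(\left(D + 3\right) - 4\right) = 4 + \left(\left(3 + D\right) - 4\right) = 4 + \left(-1 + D\right) = 3 + D$)
$X = -63$ ($X = -71 + 8 = -63$)
$\left(X - 43\right) u{\left(3 \right)} = \left(-63 - 43\right) \left(3 + 3\right) = \left(-106\right) 6 = -636$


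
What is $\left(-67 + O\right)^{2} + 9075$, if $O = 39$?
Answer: $9859$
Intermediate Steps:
$\left(-67 + O\right)^{2} + 9075 = \left(-67 + 39\right)^{2} + 9075 = \left(-28\right)^{2} + 9075 = 784 + 9075 = 9859$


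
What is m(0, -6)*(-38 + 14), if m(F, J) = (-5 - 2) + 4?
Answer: 72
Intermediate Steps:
m(F, J) = -3 (m(F, J) = -7 + 4 = -3)
m(0, -6)*(-38 + 14) = -3*(-38 + 14) = -3*(-24) = 72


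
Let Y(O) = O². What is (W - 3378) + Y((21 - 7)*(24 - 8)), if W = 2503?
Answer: 49301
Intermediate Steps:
(W - 3378) + Y((21 - 7)*(24 - 8)) = (2503 - 3378) + ((21 - 7)*(24 - 8))² = -875 + (14*16)² = -875 + 224² = -875 + 50176 = 49301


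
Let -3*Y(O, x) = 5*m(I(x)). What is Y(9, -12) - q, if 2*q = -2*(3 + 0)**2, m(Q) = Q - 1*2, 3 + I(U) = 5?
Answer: 9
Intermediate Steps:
I(U) = 2 (I(U) = -3 + 5 = 2)
m(Q) = -2 + Q (m(Q) = Q - 2 = -2 + Q)
Y(O, x) = 0 (Y(O, x) = -5*(-2 + 2)/3 = -5*0/3 = -1/3*0 = 0)
q = -9 (q = (-2*(3 + 0)**2)/2 = (-2*3**2)/2 = (-2*9)/2 = (1/2)*(-18) = -9)
Y(9, -12) - q = 0 - 1*(-9) = 0 + 9 = 9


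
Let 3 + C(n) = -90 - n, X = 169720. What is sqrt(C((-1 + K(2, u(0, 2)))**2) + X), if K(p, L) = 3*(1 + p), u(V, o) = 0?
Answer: sqrt(169563) ≈ 411.78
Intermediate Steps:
K(p, L) = 3 + 3*p
C(n) = -93 - n (C(n) = -3 + (-90 - n) = -93 - n)
sqrt(C((-1 + K(2, u(0, 2)))**2) + X) = sqrt((-93 - (-1 + (3 + 3*2))**2) + 169720) = sqrt((-93 - (-1 + (3 + 6))**2) + 169720) = sqrt((-93 - (-1 + 9)**2) + 169720) = sqrt((-93 - 1*8**2) + 169720) = sqrt((-93 - 1*64) + 169720) = sqrt((-93 - 64) + 169720) = sqrt(-157 + 169720) = sqrt(169563)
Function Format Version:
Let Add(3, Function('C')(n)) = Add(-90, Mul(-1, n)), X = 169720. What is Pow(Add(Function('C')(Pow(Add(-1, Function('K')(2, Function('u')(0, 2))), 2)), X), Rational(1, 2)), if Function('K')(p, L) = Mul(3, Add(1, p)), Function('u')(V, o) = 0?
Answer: Pow(169563, Rational(1, 2)) ≈ 411.78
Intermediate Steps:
Function('K')(p, L) = Add(3, Mul(3, p))
Function('C')(n) = Add(-93, Mul(-1, n)) (Function('C')(n) = Add(-3, Add(-90, Mul(-1, n))) = Add(-93, Mul(-1, n)))
Pow(Add(Function('C')(Pow(Add(-1, Function('K')(2, Function('u')(0, 2))), 2)), X), Rational(1, 2)) = Pow(Add(Add(-93, Mul(-1, Pow(Add(-1, Add(3, Mul(3, 2))), 2))), 169720), Rational(1, 2)) = Pow(Add(Add(-93, Mul(-1, Pow(Add(-1, Add(3, 6)), 2))), 169720), Rational(1, 2)) = Pow(Add(Add(-93, Mul(-1, Pow(Add(-1, 9), 2))), 169720), Rational(1, 2)) = Pow(Add(Add(-93, Mul(-1, Pow(8, 2))), 169720), Rational(1, 2)) = Pow(Add(Add(-93, Mul(-1, 64)), 169720), Rational(1, 2)) = Pow(Add(Add(-93, -64), 169720), Rational(1, 2)) = Pow(Add(-157, 169720), Rational(1, 2)) = Pow(169563, Rational(1, 2))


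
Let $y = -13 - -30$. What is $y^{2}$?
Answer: $289$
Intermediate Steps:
$y = 17$ ($y = -13 + 30 = 17$)
$y^{2} = 17^{2} = 289$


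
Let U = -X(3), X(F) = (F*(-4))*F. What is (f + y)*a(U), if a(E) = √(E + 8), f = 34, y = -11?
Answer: 46*√11 ≈ 152.56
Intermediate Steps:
X(F) = -4*F² (X(F) = (-4*F)*F = -4*F²)
U = 36 (U = -(-4)*3² = -(-4)*9 = -1*(-36) = 36)
a(E) = √(8 + E)
(f + y)*a(U) = (34 - 11)*√(8 + 36) = 23*√44 = 23*(2*√11) = 46*√11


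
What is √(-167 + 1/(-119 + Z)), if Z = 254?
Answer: 4*I*√21135/45 ≈ 12.923*I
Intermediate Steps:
√(-167 + 1/(-119 + Z)) = √(-167 + 1/(-119 + 254)) = √(-167 + 1/135) = √(-22544/135) = 4*I*√21135/45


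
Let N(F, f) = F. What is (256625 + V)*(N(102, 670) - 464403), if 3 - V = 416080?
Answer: 74033723052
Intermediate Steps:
V = -416077 (V = 3 - 1*416080 = 3 - 416080 = -416077)
(256625 + V)*(N(102, 670) - 464403) = (256625 - 416077)*(102 - 464403) = -159452*(-464301) = 74033723052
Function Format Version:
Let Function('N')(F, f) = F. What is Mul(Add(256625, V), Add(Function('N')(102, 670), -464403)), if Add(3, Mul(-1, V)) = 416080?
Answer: 74033723052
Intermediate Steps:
V = -416077 (V = Add(3, Mul(-1, 416080)) = Add(3, -416080) = -416077)
Mul(Add(256625, V), Add(Function('N')(102, 670), -464403)) = Mul(Add(256625, -416077), Add(102, -464403)) = Mul(-159452, -464301) = 74033723052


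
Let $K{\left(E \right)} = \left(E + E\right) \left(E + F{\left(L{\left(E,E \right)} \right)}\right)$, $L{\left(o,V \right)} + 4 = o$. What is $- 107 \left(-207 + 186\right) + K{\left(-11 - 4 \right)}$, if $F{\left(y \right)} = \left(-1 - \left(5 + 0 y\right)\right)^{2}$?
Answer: $1617$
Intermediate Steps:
$L{\left(o,V \right)} = -4 + o$
$F{\left(y \right)} = 36$ ($F{\left(y \right)} = \left(-1 + \left(-5 + 0\right)\right)^{2} = \left(-1 - 5\right)^{2} = \left(-6\right)^{2} = 36$)
$K{\left(E \right)} = 2 E \left(36 + E\right)$ ($K{\left(E \right)} = \left(E + E\right) \left(E + 36\right) = 2 E \left(36 + E\right)$)
$- 107 \left(-207 + 186\right) + K{\left(-11 - 4 \right)} = - 107 \left(-207 + 186\right) + 2 \left(-11 - 4\right) \left(36 - 15\right) = \left(-107\right) \left(-21\right) + 2 \left(-11 - 4\right) \left(36 - 15\right) = 2247 + 2 \left(-15\right) \left(36 - 15\right) = 2247 + 2 \left(-15\right) 21 = 2247 - 630 = 1617$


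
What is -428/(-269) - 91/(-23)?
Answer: 34323/6187 ≈ 5.5476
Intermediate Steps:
-428/(-269) - 91/(-23) = -428*(-1/269) - 91*(-1/23) = 428/269 + 91/23 = 34323/6187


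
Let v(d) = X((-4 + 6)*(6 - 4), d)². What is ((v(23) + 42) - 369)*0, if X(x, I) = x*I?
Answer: 0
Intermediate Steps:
X(x, I) = I*x
v(d) = 16*d² (v(d) = (d*((-4 + 6)*(6 - 4)))² = (d*(2*2))² = (d*4)² = (4*d)² = 16*d²)
((v(23) + 42) - 369)*0 = ((16*23² + 42) - 369)*0 = ((16*529 + 42) - 369)*0 = ((8464 + 42) - 369)*0 = (8506 - 369)*0 = 8137*0 = 0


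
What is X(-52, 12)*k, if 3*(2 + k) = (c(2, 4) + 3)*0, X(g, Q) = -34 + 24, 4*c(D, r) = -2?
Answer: 20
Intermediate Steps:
c(D, r) = -½ (c(D, r) = (¼)*(-2) = -½)
X(g, Q) = -10
k = -2 (k = -2 + ((-½ + 3)*0)/3 = -2 + ((5/2)*0)/3 = -2 + (⅓)*0 = -2 + 0 = -2)
X(-52, 12)*k = -10*(-2) = 20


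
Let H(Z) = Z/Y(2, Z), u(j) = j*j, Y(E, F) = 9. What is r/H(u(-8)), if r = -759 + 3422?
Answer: 23967/64 ≈ 374.48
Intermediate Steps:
r = 2663
u(j) = j²
H(Z) = Z/9
r/H(u(-8)) = 2663/(((⅑)*(-8)²)) = 2663/(((⅑)*64)) = 2663/(64/9) = 2663*(9/64) = 23967/64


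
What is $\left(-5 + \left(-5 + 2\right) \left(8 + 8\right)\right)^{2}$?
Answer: $2809$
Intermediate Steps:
$\left(-5 + \left(-5 + 2\right) \left(8 + 8\right)\right)^{2} = \left(-5 - 48\right)^{2} = \left(-53\right)^{2} = 2809$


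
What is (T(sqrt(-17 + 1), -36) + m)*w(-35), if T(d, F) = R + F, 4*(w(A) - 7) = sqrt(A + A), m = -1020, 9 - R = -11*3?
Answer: -7098 - 507*I*sqrt(70)/2 ≈ -7098.0 - 2120.9*I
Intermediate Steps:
R = 42 (R = 9 - (-11)*3 = 9 - 1*(-33) = 9 + 33 = 42)
w(A) = 7 + sqrt(2)*sqrt(A)/4 (w(A) = 7 + sqrt(A + A)/4 = 7 + sqrt(2*A)/4 = 7 + (sqrt(2)*sqrt(A))/4 = 7 + sqrt(2)*sqrt(A)/4)
T(d, F) = 42 + F
(T(sqrt(-17 + 1), -36) + m)*w(-35) = ((42 - 36) - 1020)*(7 + sqrt(2)*sqrt(-35)/4) = (6 - 1020)*(7 + sqrt(2)*(I*sqrt(35))/4) = -1014*(7 + I*sqrt(70)/4) = -7098 - 507*I*sqrt(70)/2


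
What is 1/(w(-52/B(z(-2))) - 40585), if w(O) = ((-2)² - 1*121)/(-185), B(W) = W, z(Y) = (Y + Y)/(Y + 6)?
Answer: -185/7508108 ≈ -2.4640e-5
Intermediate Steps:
z(Y) = 2*Y/(6 + Y) (z(Y) = (2*Y)/(6 + Y) = 2*Y/(6 + Y))
w(O) = 117/185 (w(O) = (4 - 121)*(-1/185) = -117*(-1/185) = 117/185)
1/(w(-52/B(z(-2))) - 40585) = 1/(117/185 - 40585) = 1/(-7508108/185) = -185/7508108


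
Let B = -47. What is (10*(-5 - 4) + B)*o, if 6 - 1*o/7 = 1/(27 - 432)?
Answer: -2331329/405 ≈ -5756.4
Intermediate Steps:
o = 17017/405 (o = 42 - 7/(27 - 432) = 42 - 7/(-405) = 42 - 7*(-1/405) = 42 + 7/405 = 17017/405 ≈ 42.017)
(10*(-5 - 4) + B)*o = (10*(-5 - 4) - 47)*(17017/405) = (10*(-9) - 47)*(17017/405) = (-90 - 47)*(17017/405) = -137*17017/405 = -2331329/405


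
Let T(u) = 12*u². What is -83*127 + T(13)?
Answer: -8513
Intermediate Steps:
-83*127 + T(13) = -83*127 + 12*13² = -10541 + 12*169 = -10541 + 2028 = -8513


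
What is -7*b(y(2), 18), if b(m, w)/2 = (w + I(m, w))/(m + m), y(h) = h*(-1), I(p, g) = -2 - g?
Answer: -7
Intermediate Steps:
y(h) = -h
b(m, w) = -2/m (b(m, w) = 2*((w + (-2 - w))/(m + m)) = 2*(-2*1/(2*m)) = 2*(-1/m) = -2/m)
-7*b(y(2), 18) = -(-14)/((-1*2)) = -(-14)/(-2) = -(-14)*(-1)/2 = -7*1 = -7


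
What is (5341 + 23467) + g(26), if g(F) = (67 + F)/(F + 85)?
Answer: 1065927/37 ≈ 28809.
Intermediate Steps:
g(F) = (67 + F)/(85 + F)
(5341 + 23467) + g(26) = (5341 + 23467) + (67 + 26)/(85 + 26) = 28808 + 93/111 = 28808 + (1/111)*93 = 28808 + 31/37 = 1065927/37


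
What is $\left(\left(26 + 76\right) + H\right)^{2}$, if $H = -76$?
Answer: $676$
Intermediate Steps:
$\left(\left(26 + 76\right) + H\right)^{2} = \left(\left(26 + 76\right) - 76\right)^{2} = \left(102 - 76\right)^{2} = 26^{2} = 676$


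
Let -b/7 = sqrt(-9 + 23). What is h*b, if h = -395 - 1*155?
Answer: 3850*sqrt(14) ≈ 14405.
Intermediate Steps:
h = -550 (h = -395 - 155 = -550)
b = -7*sqrt(14) (b = -7*sqrt(-9 + 23) = -7*sqrt(14) ≈ -26.192)
h*b = -(-3850)*sqrt(14) = 3850*sqrt(14)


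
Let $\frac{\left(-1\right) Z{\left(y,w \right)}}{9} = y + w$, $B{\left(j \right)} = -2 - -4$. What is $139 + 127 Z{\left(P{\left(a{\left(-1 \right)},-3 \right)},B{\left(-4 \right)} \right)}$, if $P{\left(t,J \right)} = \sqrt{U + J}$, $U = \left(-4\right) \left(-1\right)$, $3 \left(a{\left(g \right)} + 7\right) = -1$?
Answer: $-3290$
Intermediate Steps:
$a{\left(g \right)} = - \frac{22}{3}$ ($a{\left(g \right)} = -7 + \frac{1}{3} \left(-1\right) = -7 - \frac{1}{3} = - \frac{22}{3}$)
$U = 4$
$P{\left(t,J \right)} = \sqrt{4 + J}$
$B{\left(j \right)} = 2$ ($B{\left(j \right)} = -2 + 4 = 2$)
$Z{\left(y,w \right)} = - 9 w - 9 y$ ($Z{\left(y,w \right)} = - 9 \left(y + w\right) = - 9 \left(w + y\right) = - 9 w - 9 y$)
$139 + 127 Z{\left(P{\left(a{\left(-1 \right)},-3 \right)},B{\left(-4 \right)} \right)} = 139 + 127 \left(\left(-9\right) 2 - 9 \sqrt{4 - 3}\right) = 139 + 127 \left(-18 - 9 \sqrt{1}\right) = 139 + 127 \left(-18 - 9\right) = 139 + 127 \left(-27\right) = 139 - 3429 = -3290$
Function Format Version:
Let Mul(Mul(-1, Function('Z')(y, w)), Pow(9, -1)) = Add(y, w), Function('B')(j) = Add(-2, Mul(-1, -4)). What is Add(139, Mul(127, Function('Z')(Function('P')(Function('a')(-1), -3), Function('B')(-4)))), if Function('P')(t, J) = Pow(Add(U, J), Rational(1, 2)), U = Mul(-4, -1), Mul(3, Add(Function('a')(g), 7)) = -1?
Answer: -3290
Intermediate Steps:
Function('a')(g) = Rational(-22, 3) (Function('a')(g) = Add(-7, Mul(Rational(1, 3), -1)) = Add(-7, Rational(-1, 3)) = Rational(-22, 3))
U = 4
Function('P')(t, J) = Pow(Add(4, J), Rational(1, 2))
Function('B')(j) = 2 (Function('B')(j) = Add(-2, 4) = 2)
Function('Z')(y, w) = Add(Mul(-9, w), Mul(-9, y)) (Function('Z')(y, w) = Mul(-9, Add(y, w)) = Mul(-9, Add(w, y)) = Add(Mul(-9, w), Mul(-9, y)))
Add(139, Mul(127, Function('Z')(Function('P')(Function('a')(-1), -3), Function('B')(-4)))) = Add(139, Mul(127, Add(Mul(-9, 2), Mul(-9, Pow(Add(4, -3), Rational(1, 2)))))) = Add(139, Mul(127, Add(-18, Mul(-9, Pow(1, Rational(1, 2)))))) = Add(139, Mul(127, Add(-18, Mul(-9, 1)))) = Add(139, Mul(127, Add(-18, -9))) = Add(139, Mul(127, -27)) = Add(139, -3429) = -3290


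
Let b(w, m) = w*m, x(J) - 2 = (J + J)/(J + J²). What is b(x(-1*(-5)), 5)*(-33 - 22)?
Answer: -1925/3 ≈ -641.67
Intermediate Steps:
x(J) = 2 + 2*J/(J + J²) (x(J) = 2 + (J + J)/(J + J²) = 2 + (2*J)/(J + J²) = 2 + 2*J/(J + J²))
b(w, m) = m*w
b(x(-1*(-5)), 5)*(-33 - 22) = (5*(2*(2 - 1*(-5))/(1 - 1*(-5))))*(-33 - 22) = (5*(2*(2 + 5)/(1 + 5)))*(-55) = (5*(2*7/6))*(-55) = (5*(2*(⅙)*7))*(-55) = (5*(7/3))*(-55) = (35/3)*(-55) = -1925/3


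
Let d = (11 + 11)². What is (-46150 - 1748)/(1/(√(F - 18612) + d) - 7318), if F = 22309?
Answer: 80814955855644/12347147632493 - 47898*√3697/12347147632493 ≈ 6.5452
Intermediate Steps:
d = 484 (d = 22² = 484)
(-46150 - 1748)/(1/(√(F - 18612) + d) - 7318) = (-46150 - 1748)/(1/(√(22309 - 18612) + 484) - 7318) = -47898/(1/(√3697 + 484) - 7318) = -47898/(1/(484 + √3697) - 7318) = -47898/(-7318 + 1/(484 + √3697))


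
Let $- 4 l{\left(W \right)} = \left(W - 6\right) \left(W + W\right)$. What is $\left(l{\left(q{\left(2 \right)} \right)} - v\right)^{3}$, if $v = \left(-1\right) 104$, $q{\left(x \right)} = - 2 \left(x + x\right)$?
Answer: $110592$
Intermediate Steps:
$q{\left(x \right)} = - 4 x$ ($q{\left(x \right)} = - 2 \cdot 2 x = - 4 x$)
$v = -104$
$l{\left(W \right)} = - \frac{W \left(-6 + W\right)}{2}$ ($l{\left(W \right)} = - \frac{\left(W - 6\right) \left(W + W\right)}{4} = - \frac{\left(-6 + W\right) 2 W}{4} = - \frac{2 W \left(-6 + W\right)}{4} = - \frac{W \left(-6 + W\right)}{2}$)
$\left(l{\left(q{\left(2 \right)} \right)} - v\right)^{3} = \left(\frac{\left(-4\right) 2 \left(6 - \left(-4\right) 2\right)}{2} - -104\right)^{3} = \left(\frac{1}{2} \left(-8\right) \left(6 - -8\right) + 104\right)^{3} = \left(\frac{1}{2} \left(-8\right) \left(6 + 8\right) + 104\right)^{3} = \left(\frac{1}{2} \left(-8\right) 14 + 104\right)^{3} = \left(-56 + 104\right)^{3} = 48^{3} = 110592$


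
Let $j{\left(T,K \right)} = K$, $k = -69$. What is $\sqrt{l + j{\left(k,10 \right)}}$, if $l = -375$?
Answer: $i \sqrt{365} \approx 19.105 i$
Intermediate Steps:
$\sqrt{l + j{\left(k,10 \right)}} = \sqrt{-375 + 10} = \sqrt{-365} = i \sqrt{365}$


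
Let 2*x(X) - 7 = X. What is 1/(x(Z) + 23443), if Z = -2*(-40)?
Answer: 2/46973 ≈ 4.2578e-5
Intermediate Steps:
Z = 80
x(X) = 7/2 + X/2
1/(x(Z) + 23443) = 1/((7/2 + (½)*80) + 23443) = 1/((7/2 + 40) + 23443) = 1/(87/2 + 23443) = 1/(46973/2) = 2/46973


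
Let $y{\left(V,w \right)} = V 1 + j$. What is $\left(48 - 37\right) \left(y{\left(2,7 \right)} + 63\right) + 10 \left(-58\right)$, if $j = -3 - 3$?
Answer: $69$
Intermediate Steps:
$j = -6$
$y{\left(V,w \right)} = -6 + V$ ($y{\left(V,w \right)} = V 1 - 6 = V - 6 = -6 + V$)
$\left(48 - 37\right) \left(y{\left(2,7 \right)} + 63\right) + 10 \left(-58\right) = \left(48 - 37\right) \left(\left(-6 + 2\right) + 63\right) + 10 \left(-58\right) = 11 \left(-4 + 63\right) - 580 = 11 \cdot 59 - 580 = 649 - 580 = 69$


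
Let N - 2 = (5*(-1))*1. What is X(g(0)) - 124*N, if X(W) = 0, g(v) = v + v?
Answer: 372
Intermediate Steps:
N = -3 (N = 2 + (5*(-1))*1 = 2 - 5*1 = 2 - 5 = -3)
g(v) = 2*v
X(g(0)) - 124*N = 0 - 124*(-3) = 0 + 372 = 372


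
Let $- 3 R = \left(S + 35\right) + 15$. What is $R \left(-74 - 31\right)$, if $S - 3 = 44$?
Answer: $3395$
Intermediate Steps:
$S = 47$ ($S = 3 + 44 = 47$)
$R = - \frac{97}{3}$ ($R = - \frac{\left(47 + 35\right) + 15}{3} = - \frac{82 + 15}{3} = \left(- \frac{1}{3}\right) 97 = - \frac{97}{3} \approx -32.333$)
$R \left(-74 - 31\right) = - \frac{97 \left(-74 - 31\right)}{3} = \left(- \frac{97}{3}\right) \left(-105\right) = 3395$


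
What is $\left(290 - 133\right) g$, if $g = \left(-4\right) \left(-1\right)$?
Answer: $628$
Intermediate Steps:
$g = 4$
$\left(290 - 133\right) g = \left(290 - 133\right) 4 = 157 \cdot 4 = 628$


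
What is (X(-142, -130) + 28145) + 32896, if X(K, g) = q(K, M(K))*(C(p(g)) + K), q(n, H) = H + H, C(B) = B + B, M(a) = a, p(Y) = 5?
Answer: 98529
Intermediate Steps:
C(B) = 2*B
q(n, H) = 2*H
X(K, g) = 2*K*(10 + K) (X(K, g) = (2*K)*(2*5 + K) = (2*K)*(10 + K) = 2*K*(10 + K))
(X(-142, -130) + 28145) + 32896 = (2*(-142)*(10 - 142) + 28145) + 32896 = (2*(-142)*(-132) + 28145) + 32896 = (37488 + 28145) + 32896 = 65633 + 32896 = 98529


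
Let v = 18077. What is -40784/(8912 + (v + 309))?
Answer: -20392/13649 ≈ -1.4940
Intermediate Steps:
-40784/(8912 + (v + 309)) = -40784/(8912 + (18077 + 309)) = -40784/(8912 + 18386) = -40784/27298 = -40784*1/27298 = -20392/13649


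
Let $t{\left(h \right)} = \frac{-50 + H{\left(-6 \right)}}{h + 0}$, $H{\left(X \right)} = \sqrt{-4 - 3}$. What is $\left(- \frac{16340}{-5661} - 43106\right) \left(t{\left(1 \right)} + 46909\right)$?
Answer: $- \frac{11433911173634}{5661} - \frac{244006726 i \sqrt{7}}{5661} \approx -2.0198 \cdot 10^{9} - 1.1404 \cdot 10^{5} i$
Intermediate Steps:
$H{\left(X \right)} = i \sqrt{7}$ ($H{\left(X \right)} = \sqrt{-7} = i \sqrt{7}$)
$t{\left(h \right)} = \frac{-50 + i \sqrt{7}}{h}$ ($t{\left(h \right)} = \frac{-50 + i \sqrt{7}}{h + 0} = \frac{-50 + i \sqrt{7}}{h}$)
$\left(- \frac{16340}{-5661} - 43106\right) \left(t{\left(1 \right)} + 46909\right) = \left(- \frac{16340}{-5661} - 43106\right) \left(\frac{-50 + i \sqrt{7}}{1} + 46909\right) = \left(\left(-16340\right) \left(- \frac{1}{5661}\right) - 43106\right) \left(1 \left(-50 + i \sqrt{7}\right) + 46909\right) = \left(\frac{16340}{5661} - 43106\right) \left(\left(-50 + i \sqrt{7}\right) + 46909\right) = - \frac{244006726 \left(46859 + i \sqrt{7}\right)}{5661} = - \frac{11433911173634}{5661} - \frac{244006726 i \sqrt{7}}{5661}$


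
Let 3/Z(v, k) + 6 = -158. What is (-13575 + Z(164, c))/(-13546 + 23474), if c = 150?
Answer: -130959/95776 ≈ -1.3673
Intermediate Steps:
Z(v, k) = -3/164 (Z(v, k) = 3/(-6 - 158) = 3/(-164) = 3*(-1/164) = -3/164)
(-13575 + Z(164, c))/(-13546 + 23474) = (-13575 - 3/164)/(-13546 + 23474) = -2226303/164/9928 = -2226303/164*1/9928 = -130959/95776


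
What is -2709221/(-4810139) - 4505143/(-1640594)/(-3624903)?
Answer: 16111699665777629545/28605868312739041098 ≈ 0.56323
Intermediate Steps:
-2709221/(-4810139) - 4505143/(-1640594)/(-3624903) = -2709221*(-1/4810139) - 4505143*(-1/1640594)*(-1/3624903) = 2709221/4810139 + (4505143/1640594)*(-1/3624903) = 2709221/4810139 - 4505143/5946994112382 = 16111699665777629545/28605868312739041098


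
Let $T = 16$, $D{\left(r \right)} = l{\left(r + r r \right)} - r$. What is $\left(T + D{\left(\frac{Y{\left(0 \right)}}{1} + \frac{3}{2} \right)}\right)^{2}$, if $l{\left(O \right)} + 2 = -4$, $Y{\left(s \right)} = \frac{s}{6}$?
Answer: $\frac{289}{4} \approx 72.25$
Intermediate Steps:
$Y{\left(s \right)} = \frac{s}{6}$ ($Y{\left(s \right)} = s \frac{1}{6} = \frac{s}{6}$)
$l{\left(O \right)} = -6$ ($l{\left(O \right)} = -2 - 4 = -6$)
$D{\left(r \right)} = -6 - r$
$\left(T + D{\left(\frac{Y{\left(0 \right)}}{1} + \frac{3}{2} \right)}\right)^{2} = \left(16 - \left(6 + \frac{3}{2} + \frac{\frac{1}{6} \cdot 0}{1}\right)\right)^{2} = \left(16 - \left(6 + \frac{3}{2}\right)\right)^{2} = \left(16 - \frac{15}{2}\right)^{2} = \left(\frac{17}{2}\right)^{2} = \frac{289}{4}$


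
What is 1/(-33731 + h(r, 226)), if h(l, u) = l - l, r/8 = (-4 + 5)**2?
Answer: -1/33731 ≈ -2.9646e-5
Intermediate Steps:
r = 8 (r = 8*(-4 + 5)**2 = 8*1**2 = 8*1 = 8)
h(l, u) = 0
1/(-33731 + h(r, 226)) = 1/(-33731 + 0) = 1/(-33731) = -1/33731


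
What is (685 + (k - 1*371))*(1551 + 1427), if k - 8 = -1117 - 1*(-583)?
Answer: -631336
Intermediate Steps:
k = -526 (k = 8 + (-1117 - 1*(-583)) = 8 + (-1117 + 583) = 8 - 534 = -526)
(685 + (k - 1*371))*(1551 + 1427) = (685 + (-526 - 1*371))*(1551 + 1427) = (685 + (-526 - 371))*2978 = (685 - 897)*2978 = -212*2978 = -631336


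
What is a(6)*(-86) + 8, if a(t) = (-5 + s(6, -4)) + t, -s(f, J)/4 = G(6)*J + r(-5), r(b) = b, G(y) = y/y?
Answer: -3174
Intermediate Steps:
G(y) = 1
s(f, J) = 20 - 4*J (s(f, J) = -4*(1*J - 5) = -4*(J - 5) = -4*(-5 + J) = 20 - 4*J)
a(t) = 31 + t (a(t) = (-5 + (20 - 4*(-4))) + t = (-5 + (20 + 16)) + t = (-5 + 36) + t = 31 + t)
a(6)*(-86) + 8 = (31 + 6)*(-86) + 8 = 37*(-86) + 8 = -3182 + 8 = -3174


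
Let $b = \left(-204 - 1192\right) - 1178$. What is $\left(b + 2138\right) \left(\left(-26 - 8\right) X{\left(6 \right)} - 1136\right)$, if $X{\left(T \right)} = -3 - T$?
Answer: $361880$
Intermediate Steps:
$b = -2574$ ($b = -1396 - 1178 = -2574$)
$\left(b + 2138\right) \left(\left(-26 - 8\right) X{\left(6 \right)} - 1136\right) = \left(-2574 + 2138\right) \left(\left(-26 - 8\right) \left(-3 - 6\right) - 1136\right) = - 436 \left(- 34 \left(-3 - 6\right) - 1136\right) = - 436 \left(\left(-34\right) \left(-9\right) - 1136\right) = - 436 \left(306 - 1136\right) = \left(-436\right) \left(-830\right) = 361880$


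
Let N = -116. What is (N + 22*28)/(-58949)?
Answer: -500/58949 ≈ -0.0084819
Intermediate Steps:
(N + 22*28)/(-58949) = (-116 + 22*28)/(-58949) = (-116 + 616)*(-1/58949) = 500*(-1/58949) = -500/58949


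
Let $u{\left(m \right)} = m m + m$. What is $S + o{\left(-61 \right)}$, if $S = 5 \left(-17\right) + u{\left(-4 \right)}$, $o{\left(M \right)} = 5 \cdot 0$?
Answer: $-73$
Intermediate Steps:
$u{\left(m \right)} = m + m^{2}$ ($u{\left(m \right)} = m^{2} + m = m + m^{2}$)
$o{\left(M \right)} = 0$
$S = -73$ ($S = 5 \left(-17\right) - 4 \left(1 - 4\right) = -85 - -12 = -85 + 12 = -73$)
$S + o{\left(-61 \right)} = -73 + 0 = -73$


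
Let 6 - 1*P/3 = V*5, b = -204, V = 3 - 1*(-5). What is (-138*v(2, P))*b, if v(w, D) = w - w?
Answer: 0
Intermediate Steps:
V = 8 (V = 3 + 5 = 8)
P = -102 (P = 18 - 24*5 = 18 - 3*40 = 18 - 120 = -102)
v(w, D) = 0
(-138*v(2, P))*b = -138*0*(-204) = 0*(-204) = 0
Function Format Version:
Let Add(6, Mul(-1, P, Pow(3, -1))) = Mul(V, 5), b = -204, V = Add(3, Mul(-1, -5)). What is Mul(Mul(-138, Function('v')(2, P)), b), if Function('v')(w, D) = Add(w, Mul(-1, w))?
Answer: 0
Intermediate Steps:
V = 8 (V = Add(3, 5) = 8)
P = -102 (P = Add(18, Mul(-3, Mul(8, 5))) = Add(18, Mul(-3, 40)) = Add(18, -120) = -102)
Function('v')(w, D) = 0
Mul(Mul(-138, Function('v')(2, P)), b) = Mul(Mul(-138, 0), -204) = Mul(0, -204) = 0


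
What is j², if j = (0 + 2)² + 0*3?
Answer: 16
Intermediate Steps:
j = 4 (j = 2² + 0 = 4 + 0 = 4)
j² = 4² = 16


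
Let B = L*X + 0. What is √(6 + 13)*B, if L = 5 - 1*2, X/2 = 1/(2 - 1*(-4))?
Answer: √19 ≈ 4.3589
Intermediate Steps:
X = ⅓ (X = 2/(2 - 1*(-4)) = 2/(2 + 4) = 2/6 = 2*(⅙) = ⅓ ≈ 0.33333)
L = 3 (L = 5 - 2 = 3)
B = 1 (B = 3*(⅓) + 0 = 1 + 0 = 1)
√(6 + 13)*B = √(6 + 13)*1 = √19*1 = √19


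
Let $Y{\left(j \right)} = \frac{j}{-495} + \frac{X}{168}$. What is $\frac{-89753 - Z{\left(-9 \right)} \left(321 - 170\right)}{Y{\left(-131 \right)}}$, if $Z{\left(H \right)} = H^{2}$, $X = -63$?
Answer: $\frac{403856640}{437} \approx 9.2416 \cdot 10^{5}$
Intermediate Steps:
$Y{\left(j \right)} = - \frac{3}{8} - \frac{j}{495}$ ($Y{\left(j \right)} = \frac{j}{-495} - \frac{63}{168} = j \left(- \frac{1}{495}\right) - \frac{3}{8} = - \frac{j}{495} - \frac{3}{8} = - \frac{3}{8} - \frac{j}{495}$)
$\frac{-89753 - Z{\left(-9 \right)} \left(321 - 170\right)}{Y{\left(-131 \right)}} = \frac{-89753 - \left(-9\right)^{2} \left(321 - 170\right)}{- \frac{3}{8} - - \frac{131}{495}} = \frac{-89753 - 81 \cdot 151}{- \frac{3}{8} + \frac{131}{495}} = \frac{-89753 - 12231}{- \frac{437}{3960}} = \left(-89753 - 12231\right) \left(- \frac{3960}{437}\right) = \left(-101984\right) \left(- \frac{3960}{437}\right) = \frac{403856640}{437}$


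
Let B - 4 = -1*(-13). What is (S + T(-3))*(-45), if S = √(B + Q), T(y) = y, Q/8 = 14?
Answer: 135 - 45*√129 ≈ -376.10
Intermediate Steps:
Q = 112 (Q = 8*14 = 112)
B = 17 (B = 4 - 1*(-13) = 4 + 13 = 17)
S = √129 (S = √(17 + 112) = √129 ≈ 11.358)
(S + T(-3))*(-45) = (√129 - 3)*(-45) = (-3 + √129)*(-45) = 135 - 45*√129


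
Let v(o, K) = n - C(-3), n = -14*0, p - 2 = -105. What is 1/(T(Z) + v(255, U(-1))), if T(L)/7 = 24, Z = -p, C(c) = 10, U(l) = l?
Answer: 1/158 ≈ 0.0063291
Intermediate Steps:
p = -103 (p = 2 - 105 = -103)
n = 0
Z = 103 (Z = -1*(-103) = 103)
T(L) = 168 (T(L) = 7*24 = 168)
v(o, K) = -10 (v(o, K) = 0 - 1*10 = 0 - 10 = -10)
1/(T(Z) + v(255, U(-1))) = 1/(168 - 10) = 1/158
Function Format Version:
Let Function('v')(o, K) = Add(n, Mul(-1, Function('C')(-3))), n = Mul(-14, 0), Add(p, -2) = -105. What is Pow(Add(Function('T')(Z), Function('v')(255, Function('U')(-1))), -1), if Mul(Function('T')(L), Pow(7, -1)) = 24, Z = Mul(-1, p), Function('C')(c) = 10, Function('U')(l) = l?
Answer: Rational(1, 158) ≈ 0.0063291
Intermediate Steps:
p = -103 (p = Add(2, -105) = -103)
n = 0
Z = 103 (Z = Mul(-1, -103) = 103)
Function('T')(L) = 168 (Function('T')(L) = Mul(7, 24) = 168)
Function('v')(o, K) = -10 (Function('v')(o, K) = Add(0, Mul(-1, 10)) = Add(0, -10) = -10)
Pow(Add(Function('T')(Z), Function('v')(255, Function('U')(-1))), -1) = Pow(Add(168, -10), -1) = Pow(158, -1) = Rational(1, 158)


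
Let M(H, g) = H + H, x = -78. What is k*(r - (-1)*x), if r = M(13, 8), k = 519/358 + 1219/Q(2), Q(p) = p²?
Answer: -2850107/179 ≈ -15922.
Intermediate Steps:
M(H, g) = 2*H
k = 219239/716 (k = 519/358 + 1219/(2²) = 519*(1/358) + 1219/4 = 519/358 + 1219*(¼) = 519/358 + 1219/4 = 219239/716 ≈ 306.20)
r = 26 (r = 2*13 = 26)
k*(r - (-1)*x) = 219239*(26 - (-1)*(-78))/716 = 219239*(26 - 1*78)/716 = 219239*(26 - 78)/716 = (219239/716)*(-52) = -2850107/179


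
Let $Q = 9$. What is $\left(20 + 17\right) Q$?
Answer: $333$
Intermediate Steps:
$\left(20 + 17\right) Q = \left(20 + 17\right) 9 = 37 \cdot 9 = 333$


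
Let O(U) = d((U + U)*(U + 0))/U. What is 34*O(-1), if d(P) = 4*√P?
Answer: -136*√2 ≈ -192.33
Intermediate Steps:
O(U) = 4*√2*√(U²)/U (O(U) = (4*√((U + U)*(U + 0)))/U = (4*√((2*U)*U))/U = (4*√(2*U²))/U = (4*(√2*√(U²)))/U = (4*√2*√(U²))/U = 4*√2*√(U²)/U)
34*O(-1) = 34*(4*√2*√((-1)²)/(-1)) = 34*(4*√2*(-1)*√1) = 34*(4*√2*(-1)*1) = 34*(-4*√2) = -136*√2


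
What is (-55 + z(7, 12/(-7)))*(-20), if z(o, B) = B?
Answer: 7940/7 ≈ 1134.3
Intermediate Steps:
(-55 + z(7, 12/(-7)))*(-20) = (-55 + 12/(-7))*(-20) = (-55 + 12*(-⅐))*(-20) = (-55 - 12/7)*(-20) = -397/7*(-20) = 7940/7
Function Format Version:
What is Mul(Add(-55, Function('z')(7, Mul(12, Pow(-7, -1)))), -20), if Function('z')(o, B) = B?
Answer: Rational(7940, 7) ≈ 1134.3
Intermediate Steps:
Mul(Add(-55, Function('z')(7, Mul(12, Pow(-7, -1)))), -20) = Mul(Add(-55, Mul(12, Pow(-7, -1))), -20) = Mul(Add(-55, Mul(12, Rational(-1, 7))), -20) = Mul(Add(-55, Rational(-12, 7)), -20) = Mul(Rational(-397, 7), -20) = Rational(7940, 7)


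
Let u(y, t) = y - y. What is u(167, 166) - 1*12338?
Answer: -12338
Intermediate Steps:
u(y, t) = 0
u(167, 166) - 1*12338 = 0 - 1*12338 = 0 - 12338 = -12338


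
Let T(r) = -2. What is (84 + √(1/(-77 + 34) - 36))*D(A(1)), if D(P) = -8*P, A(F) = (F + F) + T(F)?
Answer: 0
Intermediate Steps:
A(F) = -2 + 2*F (A(F) = (F + F) - 2 = 2*F - 2 = -2 + 2*F)
(84 + √(1/(-77 + 34) - 36))*D(A(1)) = (84 + √(1/(-77 + 34) - 36))*(-8*(-2 + 2*1)) = (84 + √(1/(-43) - 36))*(-8*(-2 + 2)) = (84 + √(-1/43 - 36))*(-8*0) = (84 + √(-1549/43))*0 = (84 + I*√66607/43)*0 = 0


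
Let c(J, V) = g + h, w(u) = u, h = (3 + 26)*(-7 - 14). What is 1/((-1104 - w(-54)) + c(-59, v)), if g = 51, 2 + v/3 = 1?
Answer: -1/1608 ≈ -0.00062189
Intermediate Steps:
v = -3 (v = -6 + 3*1 = -6 + 3 = -3)
h = -609 (h = 29*(-21) = -609)
c(J, V) = -558 (c(J, V) = 51 - 609 = -558)
1/((-1104 - w(-54)) + c(-59, v)) = 1/((-1104 - 1*(-54)) - 558) = 1/((-1104 + 54) - 558) = 1/(-1050 - 558) = 1/(-1608) = -1/1608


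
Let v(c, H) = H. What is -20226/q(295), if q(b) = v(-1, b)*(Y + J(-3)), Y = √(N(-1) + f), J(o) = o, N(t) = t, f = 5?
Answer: 20226/295 ≈ 68.563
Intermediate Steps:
Y = 2 (Y = √(-1 + 5) = √4 = 2)
q(b) = -b (q(b) = b*(2 - 3) = b*(-1) = -b)
-20226/q(295) = -20226/((-1*295)) = -20226/(-295) = -20226*(-1/295) = 20226/295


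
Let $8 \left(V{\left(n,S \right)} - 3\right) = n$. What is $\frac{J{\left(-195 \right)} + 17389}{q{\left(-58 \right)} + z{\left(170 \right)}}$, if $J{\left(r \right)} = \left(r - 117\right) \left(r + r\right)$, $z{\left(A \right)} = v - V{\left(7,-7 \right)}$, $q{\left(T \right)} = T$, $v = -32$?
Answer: $- \frac{1112552}{751} \approx -1481.4$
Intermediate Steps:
$V{\left(n,S \right)} = 3 + \frac{n}{8}$
$z{\left(A \right)} = - \frac{287}{8}$ ($z{\left(A \right)} = -32 - \left(3 + \frac{1}{8} \cdot 7\right) = -32 - \left(3 + \frac{7}{8}\right) = -32 - \frac{31}{8} = - \frac{287}{8}$)
$J{\left(r \right)} = 2 r \left(-117 + r\right)$ ($J{\left(r \right)} = \left(-117 + r\right) 2 r = 2 r \left(-117 + r\right)$)
$\frac{J{\left(-195 \right)} + 17389}{q{\left(-58 \right)} + z{\left(170 \right)}} = \frac{2 \left(-195\right) \left(-117 - 195\right) + 17389}{-58 - \frac{287}{8}} = \frac{2 \left(-195\right) \left(-312\right) + 17389}{- \frac{751}{8}} = \left(121680 + 17389\right) \left(- \frac{8}{751}\right) = 139069 \left(- \frac{8}{751}\right) = - \frac{1112552}{751}$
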